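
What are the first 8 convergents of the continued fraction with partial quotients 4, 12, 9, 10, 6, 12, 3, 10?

4/1, 49/12, 445/109, 4499/1102, 27439/6721, 333767/81754, 1028740/251983, 10621167/2601584

Using the convergent recurrence p_i = a_i*p_{i-1} + p_{i-2}, q_i = a_i*q_{i-1} + q_{i-2} with p_{-2}=0, p_{-1}=1, q_{-2}=1, q_{-1}=0:
  i=0: a_0=4, p_0 = 4*1 + 0 = 4, q_0 = 4*0 + 1 = 1.
  i=1: a_1=12, p_1 = 12*4 + 1 = 49, q_1 = 12*1 + 0 = 12.
  i=2: a_2=9, p_2 = 9*49 + 4 = 445, q_2 = 9*12 + 1 = 109.
  i=3: a_3=10, p_3 = 10*445 + 49 = 4499, q_3 = 10*109 + 12 = 1102.
  i=4: a_4=6, p_4 = 6*4499 + 445 = 27439, q_4 = 6*1102 + 109 = 6721.
  i=5: a_5=12, p_5 = 12*27439 + 4499 = 333767, q_5 = 12*6721 + 1102 = 81754.
  i=6: a_6=3, p_6 = 3*333767 + 27439 = 1028740, q_6 = 3*81754 + 6721 = 251983.
  i=7: a_7=10, p_7 = 10*1028740 + 333767 = 10621167, q_7 = 10*251983 + 81754 = 2601584.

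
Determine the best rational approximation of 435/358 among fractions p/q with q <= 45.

17/14

Expand x = 435/358 as a continued fraction with the Euclidean algorithm:
  435 = 1*358 + 77, so a_0 = 1.
  358 = 4*77 + 50, so a_1 = 4.
  77 = 1*50 + 27, so a_2 = 1.
  50 = 1*27 + 23, so a_3 = 1.
  27 = 1*23 + 4, so a_4 = 1.
  23 = 5*4 + 3, so a_5 = 5.
  4 = 1*3 + 1, so a_6 = 1.
  3 = 3*1 + 0, so a_7 = 3.
so x = [1; 4, 1, 1, 1, 5, 1, 3].
Convergents (p_i = a_i*p_{i-1} + p_{i-2}, q_i = a_i*q_{i-1} + q_{i-2} with p_{-2}=0, p_{-1}=1, q_{-2}=1, q_{-1}=0), until the denominator exceeds 45:
  i=0: a_0=1, p_0 = 1*1 + 0 = 1, q_0 = 1*0 + 1 = 1.
  i=1: a_1=4, p_1 = 4*1 + 1 = 5, q_1 = 4*1 + 0 = 4.
  i=2: a_2=1, p_2 = 1*5 + 1 = 6, q_2 = 1*4 + 1 = 5.
  i=3: a_3=1, p_3 = 1*6 + 5 = 11, q_3 = 1*5 + 4 = 9.
  i=4: a_4=1, p_4 = 1*11 + 6 = 17, q_4 = 1*9 + 5 = 14.
  i=5: a_5=5, p_5 = 5*17 + 11 = 96, q_5 = 5*14 + 9 = 79.
q_5 = 79 > 45, so the last convergent with denominator <= 45 is p_4/q_4 = 17/14.
The closest fraction with denominator <= 45 is either p_4/q_4 or the intermediate fraction (k*p_4 + p_3)/(k*q_4 + q_3) with the largest k >= 1 whose denominator stays <= 45; these approach x as k grows, and every other convergent or intermediate fraction in range is farther away.
Largest k: floor((45 - q_3)/q_4) = floor((45 - 9)/14) = 2.
That gives (2*17 + 11)/(2*14 + 9) = 45/37.
Compare the errors: |x - 17/14| = |435*14 - 17*358|/(358*14) = 4/5012, and |x - 45/37| = |435*37 - 45*358|/(358*37) = 15/13246.
Cross-multiplying, 4*13246 = 52984 < 75180 = 15*5012, so 4/5012 is smaller: the convergent 17/14 is closer to x than 45/37.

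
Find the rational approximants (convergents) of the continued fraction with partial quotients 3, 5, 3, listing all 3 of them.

3/1, 16/5, 51/16

Using the convergent recurrence p_i = a_i*p_{i-1} + p_{i-2}, q_i = a_i*q_{i-1} + q_{i-2} with p_{-2}=0, p_{-1}=1, q_{-2}=1, q_{-1}=0:
  i=0: a_0=3, p_0 = 3*1 + 0 = 3, q_0 = 3*0 + 1 = 1.
  i=1: a_1=5, p_1 = 5*3 + 1 = 16, q_1 = 5*1 + 0 = 5.
  i=2: a_2=3, p_2 = 3*16 + 3 = 51, q_2 = 3*5 + 1 = 16.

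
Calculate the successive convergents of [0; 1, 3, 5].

Using the convergent recurrence p_i = a_i*p_{i-1} + p_{i-2}, q_i = a_i*q_{i-1} + q_{i-2} with p_{-2}=0, p_{-1}=1, q_{-2}=1, q_{-1}=0:
  i=0: a_0=0, p_0 = 0*1 + 0 = 0, q_0 = 0*0 + 1 = 1.
  i=1: a_1=1, p_1 = 1*0 + 1 = 1, q_1 = 1*1 + 0 = 1.
  i=2: a_2=3, p_2 = 3*1 + 0 = 3, q_2 = 3*1 + 1 = 4.
  i=3: a_3=5, p_3 = 5*3 + 1 = 16, q_3 = 5*4 + 1 = 21.

0/1, 1/1, 3/4, 16/21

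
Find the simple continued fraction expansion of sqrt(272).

Write x_i = (sqrt(272) + m_i)/d_i with (m_0, d_0) = (0, 1). a_0 = floor(sqrt(272)) = 16, since 16^2 = 256 <= 272 < 289 = 17^2.
Iterate m_{i+1} = d_i*a_i - m_i, d_{i+1} = (272 - m_{i+1}^2)/d_i, a_{i+1} = floor((a_0 + m_{i+1})/d_{i+1}):
  m_1 = 1*16 - 0 = 16, d_1 = (272 - 16^2)/1 = 16/1 = 16, a_1 = floor((16 + 16)/16) = 2.
  m_2 = 16*2 - 16 = 16, d_2 = (272 - 16^2)/16 = 16/16 = 1, a_2 = floor((16 + 16)/1) = 32.
  m_3 = 1*32 - 16 = 16, d_3 = (272 - 16^2)/1 = 16/1 = 16: (m_3, d_3) = (m_1, d_1) = (16, 16), so from here the quotients repeat a_1, a_2; the period length is 2.
Hence the expansion of sqrt(272) is a_0 = 16 followed by the repeating block 2, 32 (period 2).

[16; (2, 32)]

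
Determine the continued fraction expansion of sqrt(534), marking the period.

[23; (9, 4, 1, 1, 22, 1, 1, 4, 9, 46)]

Write x_i = (sqrt(534) + m_i)/d_i with (m_0, d_0) = (0, 1). a_0 = floor(sqrt(534)) = 23, since 23^2 = 529 <= 534 < 576 = 24^2.
Iterate m_{i+1} = d_i*a_i - m_i, d_{i+1} = (534 - m_{i+1}^2)/d_i, a_{i+1} = floor((a_0 + m_{i+1})/d_{i+1}):
  m_1 = 1*23 - 0 = 23, d_1 = (534 - 23^2)/1 = 5/1 = 5, a_1 = floor((23 + 23)/5) = 9.
  m_2 = 5*9 - 23 = 22, d_2 = (534 - 22^2)/5 = 50/5 = 10, a_2 = floor((23 + 22)/10) = 4.
  m_3 = 10*4 - 22 = 18, d_3 = (534 - 18^2)/10 = 210/10 = 21, a_3 = floor((23 + 18)/21) = 1.
  m_4 = 21*1 - 18 = 3, d_4 = (534 - 3^2)/21 = 525/21 = 25, a_4 = floor((23 + 3)/25) = 1.
  m_5 = 25*1 - 3 = 22, d_5 = (534 - 22^2)/25 = 50/25 = 2, a_5 = floor((23 + 22)/2) = 22.
  m_6 = 2*22 - 22 = 22, d_6 = (534 - 22^2)/2 = 50/2 = 25, a_6 = floor((23 + 22)/25) = 1.
  m_7 = 25*1 - 22 = 3, d_7 = (534 - 3^2)/25 = 525/25 = 21, a_7 = floor((23 + 3)/21) = 1.
  m_8 = 21*1 - 3 = 18, d_8 = (534 - 18^2)/21 = 210/21 = 10, a_8 = floor((23 + 18)/10) = 4.
  m_9 = 10*4 - 18 = 22, d_9 = (534 - 22^2)/10 = 50/10 = 5, a_9 = floor((23 + 22)/5) = 9.
  m_10 = 5*9 - 22 = 23, d_10 = (534 - 23^2)/5 = 5/5 = 1, a_10 = floor((23 + 23)/1) = 46.
  m_11 = 1*46 - 23 = 23, d_11 = (534 - 23^2)/1 = 5/1 = 5: (m_11, d_11) = (m_1, d_1) = (23, 5), so from here the quotients repeat a_1, ..., a_10; the period length is 10.
Hence the expansion of sqrt(534) is a_0 = 23 followed by the repeating block 9, 4, 1, 1, 22, 1, 1, 4, 9, 46 (period 10).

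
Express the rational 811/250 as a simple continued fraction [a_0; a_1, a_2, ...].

Run the Euclidean algorithm on 811 and 250; the successive quotients are the partial quotients a_0, a_1, ... (each step inverts the fractional part left over by the previous one):
  811 = 3*250 + 61, so a_0 = 3.
  250 = 4*61 + 6, so a_1 = 4.
  61 = 10*6 + 1, so a_2 = 10.
  6 = 6*1 + 0, so a_3 = 6.
The remainder reaches 0 after 4 divisions, so the expansion has 4 partial quotients, read off in order.

[3; 4, 10, 6]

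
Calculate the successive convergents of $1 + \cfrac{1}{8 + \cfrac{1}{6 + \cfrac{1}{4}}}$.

Using the convergent recurrence p_i = a_i*p_{i-1} + p_{i-2}, q_i = a_i*q_{i-1} + q_{i-2} with p_{-2}=0, p_{-1}=1, q_{-2}=1, q_{-1}=0:
  i=0: a_0=1, p_0 = 1*1 + 0 = 1, q_0 = 1*0 + 1 = 1.
  i=1: a_1=8, p_1 = 8*1 + 1 = 9, q_1 = 8*1 + 0 = 8.
  i=2: a_2=6, p_2 = 6*9 + 1 = 55, q_2 = 6*8 + 1 = 49.
  i=3: a_3=4, p_3 = 4*55 + 9 = 229, q_3 = 4*49 + 8 = 204.

1/1, 9/8, 55/49, 229/204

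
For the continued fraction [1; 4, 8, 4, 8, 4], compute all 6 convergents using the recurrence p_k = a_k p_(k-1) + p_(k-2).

Using the convergent recurrence p_i = a_i*p_{i-1} + p_{i-2}, q_i = a_i*q_{i-1} + q_{i-2} with p_{-2}=0, p_{-1}=1, q_{-2}=1, q_{-1}=0:
  i=0: a_0=1, p_0 = 1*1 + 0 = 1, q_0 = 1*0 + 1 = 1.
  i=1: a_1=4, p_1 = 4*1 + 1 = 5, q_1 = 4*1 + 0 = 4.
  i=2: a_2=8, p_2 = 8*5 + 1 = 41, q_2 = 8*4 + 1 = 33.
  i=3: a_3=4, p_3 = 4*41 + 5 = 169, q_3 = 4*33 + 4 = 136.
  i=4: a_4=8, p_4 = 8*169 + 41 = 1393, q_4 = 8*136 + 33 = 1121.
  i=5: a_5=4, p_5 = 4*1393 + 169 = 5741, q_5 = 4*1121 + 136 = 4620.

1/1, 5/4, 41/33, 169/136, 1393/1121, 5741/4620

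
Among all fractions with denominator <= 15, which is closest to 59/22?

Expand x = 59/22 as a continued fraction with the Euclidean algorithm:
  59 = 2*22 + 15, so a_0 = 2.
  22 = 1*15 + 7, so a_1 = 1.
  15 = 2*7 + 1, so a_2 = 2.
  7 = 7*1 + 0, so a_3 = 7.
so x = [2; 1, 2, 7].
Convergents (p_i = a_i*p_{i-1} + p_{i-2}, q_i = a_i*q_{i-1} + q_{i-2} with p_{-2}=0, p_{-1}=1, q_{-2}=1, q_{-1}=0), until the denominator exceeds 15:
  i=0: a_0=2, p_0 = 2*1 + 0 = 2, q_0 = 2*0 + 1 = 1.
  i=1: a_1=1, p_1 = 1*2 + 1 = 3, q_1 = 1*1 + 0 = 1.
  i=2: a_2=2, p_2 = 2*3 + 2 = 8, q_2 = 2*1 + 1 = 3.
  i=3: a_3=7, p_3 = 7*8 + 3 = 59, q_3 = 7*3 + 1 = 22.
q_3 = 22 > 15, so the last convergent with denominator <= 15 is p_2/q_2 = 8/3.
The closest fraction with denominator <= 15 is either p_2/q_2 or the intermediate fraction (k*p_2 + p_1)/(k*q_2 + q_1) with the largest k >= 1 whose denominator stays <= 15; these approach x as k grows, and every other convergent or intermediate fraction in range is farther away.
Largest k: floor((15 - q_1)/q_2) = floor((15 - 1)/3) = 4.
That gives (4*8 + 3)/(4*3 + 1) = 35/13.
Compare the errors: |x - 8/3| = |59*3 - 8*22|/(22*3) = 1/66, and |x - 35/13| = |59*13 - 35*22|/(22*13) = 3/286.
Cross-multiplying, 3*66 = 198 < 286 = 1*286, so 3/286 is smaller: the intermediate fraction 35/13 is closer to x than 8/3.

35/13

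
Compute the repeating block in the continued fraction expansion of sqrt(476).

Write x_i = (sqrt(476) + m_i)/d_i with (m_0, d_0) = (0, 1). a_0 = floor(sqrt(476)) = 21, since 21^2 = 441 <= 476 < 484 = 22^2.
Iterate m_{i+1} = d_i*a_i - m_i, d_{i+1} = (476 - m_{i+1}^2)/d_i, a_{i+1} = floor((a_0 + m_{i+1})/d_{i+1}):
  m_1 = 1*21 - 0 = 21, d_1 = (476 - 21^2)/1 = 35/1 = 35, a_1 = floor((21 + 21)/35) = 1.
  m_2 = 35*1 - 21 = 14, d_2 = (476 - 14^2)/35 = 280/35 = 8, a_2 = floor((21 + 14)/8) = 4.
  m_3 = 8*4 - 14 = 18, d_3 = (476 - 18^2)/8 = 152/8 = 19, a_3 = floor((21 + 18)/19) = 2.
  m_4 = 19*2 - 18 = 20, d_4 = (476 - 20^2)/19 = 76/19 = 4, a_4 = floor((21 + 20)/4) = 10.
  m_5 = 4*10 - 20 = 20, d_5 = (476 - 20^2)/4 = 76/4 = 19, a_5 = floor((21 + 20)/19) = 2.
  m_6 = 19*2 - 20 = 18, d_6 = (476 - 18^2)/19 = 152/19 = 8, a_6 = floor((21 + 18)/8) = 4.
  m_7 = 8*4 - 18 = 14, d_7 = (476 - 14^2)/8 = 280/8 = 35, a_7 = floor((21 + 14)/35) = 1.
  m_8 = 35*1 - 14 = 21, d_8 = (476 - 21^2)/35 = 35/35 = 1, a_8 = floor((21 + 21)/1) = 42.
  m_9 = 1*42 - 21 = 21, d_9 = (476 - 21^2)/1 = 35/1 = 35: (m_9, d_9) = (m_1, d_1) = (21, 35), so from here the quotients repeat a_1, ..., a_8; the period length is 8.
Hence the expansion of sqrt(476) is a_0 = 21 followed by the repeating block 1, 4, 2, 10, 2, 4, 1, 42 (period 8).

[21; (1, 4, 2, 10, 2, 4, 1, 42)]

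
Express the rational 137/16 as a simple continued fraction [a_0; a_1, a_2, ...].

[8; 1, 1, 3, 2]

Run the Euclidean algorithm on 137 and 16; the successive quotients are the partial quotients a_0, a_1, ... (each step inverts the fractional part left over by the previous one):
  137 = 8*16 + 9, so a_0 = 8.
  16 = 1*9 + 7, so a_1 = 1.
  9 = 1*7 + 2, so a_2 = 1.
  7 = 3*2 + 1, so a_3 = 3.
  2 = 2*1 + 0, so a_4 = 2.
The remainder reaches 0 after 5 divisions, so the expansion has 5 partial quotients, read off in order.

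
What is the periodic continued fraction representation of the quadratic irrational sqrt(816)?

[28; (1, 1, 3, 3, 3, 1, 1, 56)]

Write x_i = (sqrt(816) + m_i)/d_i with (m_0, d_0) = (0, 1). a_0 = floor(sqrt(816)) = 28, since 28^2 = 784 <= 816 < 841 = 29^2.
Iterate m_{i+1} = d_i*a_i - m_i, d_{i+1} = (816 - m_{i+1}^2)/d_i, a_{i+1} = floor((a_0 + m_{i+1})/d_{i+1}):
  m_1 = 1*28 - 0 = 28, d_1 = (816 - 28^2)/1 = 32/1 = 32, a_1 = floor((28 + 28)/32) = 1.
  m_2 = 32*1 - 28 = 4, d_2 = (816 - 4^2)/32 = 800/32 = 25, a_2 = floor((28 + 4)/25) = 1.
  m_3 = 25*1 - 4 = 21, d_3 = (816 - 21^2)/25 = 375/25 = 15, a_3 = floor((28 + 21)/15) = 3.
  m_4 = 15*3 - 21 = 24, d_4 = (816 - 24^2)/15 = 240/15 = 16, a_4 = floor((28 + 24)/16) = 3.
  m_5 = 16*3 - 24 = 24, d_5 = (816 - 24^2)/16 = 240/16 = 15, a_5 = floor((28 + 24)/15) = 3.
  m_6 = 15*3 - 24 = 21, d_6 = (816 - 21^2)/15 = 375/15 = 25, a_6 = floor((28 + 21)/25) = 1.
  m_7 = 25*1 - 21 = 4, d_7 = (816 - 4^2)/25 = 800/25 = 32, a_7 = floor((28 + 4)/32) = 1.
  m_8 = 32*1 - 4 = 28, d_8 = (816 - 28^2)/32 = 32/32 = 1, a_8 = floor((28 + 28)/1) = 56.
  m_9 = 1*56 - 28 = 28, d_9 = (816 - 28^2)/1 = 32/1 = 32: (m_9, d_9) = (m_1, d_1) = (28, 32), so from here the quotients repeat a_1, ..., a_8; the period length is 8.
Hence the expansion of sqrt(816) is a_0 = 28 followed by the repeating block 1, 1, 3, 3, 3, 1, 1, 56 (period 8).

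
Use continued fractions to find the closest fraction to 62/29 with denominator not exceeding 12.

Expand x = 62/29 as a continued fraction with the Euclidean algorithm:
  62 = 2*29 + 4, so a_0 = 2.
  29 = 7*4 + 1, so a_1 = 7.
  4 = 4*1 + 0, so a_2 = 4.
so x = [2; 7, 4].
Convergents (p_i = a_i*p_{i-1} + p_{i-2}, q_i = a_i*q_{i-1} + q_{i-2} with p_{-2}=0, p_{-1}=1, q_{-2}=1, q_{-1}=0), until the denominator exceeds 12:
  i=0: a_0=2, p_0 = 2*1 + 0 = 2, q_0 = 2*0 + 1 = 1.
  i=1: a_1=7, p_1 = 7*2 + 1 = 15, q_1 = 7*1 + 0 = 7.
  i=2: a_2=4, p_2 = 4*15 + 2 = 62, q_2 = 4*7 + 1 = 29.
q_2 = 29 > 12, so the last convergent with denominator <= 12 is p_1/q_1 = 15/7.
The closest fraction with denominator <= 12 is either p_1/q_1 or the intermediate fraction (k*p_1 + p_0)/(k*q_1 + q_0) with the largest k >= 1 whose denominator stays <= 12; these approach x as k grows, and every other convergent or intermediate fraction in range is farther away.
Largest k: floor((12 - q_0)/q_1) = floor((12 - 1)/7) = 1.
That gives (1*15 + 2)/(1*7 + 1) = 17/8.
Compare the errors: |x - 15/7| = |62*7 - 15*29|/(29*7) = 1/203, and |x - 17/8| = |62*8 - 17*29|/(29*8) = 3/232.
Cross-multiplying, 1*232 = 232 < 609 = 3*203, so 1/203 is smaller: the convergent 15/7 is closer to x than 17/8.

15/7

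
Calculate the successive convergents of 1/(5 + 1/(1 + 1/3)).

0/1, 1/5, 1/6, 4/23

Using the convergent recurrence p_i = a_i*p_{i-1} + p_{i-2}, q_i = a_i*q_{i-1} + q_{i-2} with p_{-2}=0, p_{-1}=1, q_{-2}=1, q_{-1}=0:
  i=0: a_0=0, p_0 = 0*1 + 0 = 0, q_0 = 0*0 + 1 = 1.
  i=1: a_1=5, p_1 = 5*0 + 1 = 1, q_1 = 5*1 + 0 = 5.
  i=2: a_2=1, p_2 = 1*1 + 0 = 1, q_2 = 1*5 + 1 = 6.
  i=3: a_3=3, p_3 = 3*1 + 1 = 4, q_3 = 3*6 + 5 = 23.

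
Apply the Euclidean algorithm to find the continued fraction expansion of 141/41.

[3; 2, 3, 1, 1, 2]

Run the Euclidean algorithm on 141 and 41; the successive quotients are the partial quotients a_0, a_1, ... (each step inverts the fractional part left over by the previous one):
  141 = 3*41 + 18, so a_0 = 3.
  41 = 2*18 + 5, so a_1 = 2.
  18 = 3*5 + 3, so a_2 = 3.
  5 = 1*3 + 2, so a_3 = 1.
  3 = 1*2 + 1, so a_4 = 1.
  2 = 2*1 + 0, so a_5 = 2.
The remainder reaches 0 after 6 divisions, so the expansion has 6 partial quotients, read off in order.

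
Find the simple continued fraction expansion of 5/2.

Run the Euclidean algorithm on 5 and 2; the successive quotients are the partial quotients a_0, a_1, ... (each step inverts the fractional part left over by the previous one):
  5 = 2*2 + 1, so a_0 = 2.
  2 = 2*1 + 0, so a_1 = 2.
The remainder reaches 0 after 2 divisions, so the expansion has 2 partial quotients, read off in order.

[2; 2]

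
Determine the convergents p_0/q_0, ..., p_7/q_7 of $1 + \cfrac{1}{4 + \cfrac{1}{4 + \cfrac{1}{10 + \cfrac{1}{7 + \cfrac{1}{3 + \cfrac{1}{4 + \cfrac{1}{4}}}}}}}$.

1/1, 5/4, 21/17, 215/174, 1526/1235, 4793/3879, 20698/16751, 87585/70883

Using the convergent recurrence p_i = a_i*p_{i-1} + p_{i-2}, q_i = a_i*q_{i-1} + q_{i-2} with p_{-2}=0, p_{-1}=1, q_{-2}=1, q_{-1}=0:
  i=0: a_0=1, p_0 = 1*1 + 0 = 1, q_0 = 1*0 + 1 = 1.
  i=1: a_1=4, p_1 = 4*1 + 1 = 5, q_1 = 4*1 + 0 = 4.
  i=2: a_2=4, p_2 = 4*5 + 1 = 21, q_2 = 4*4 + 1 = 17.
  i=3: a_3=10, p_3 = 10*21 + 5 = 215, q_3 = 10*17 + 4 = 174.
  i=4: a_4=7, p_4 = 7*215 + 21 = 1526, q_4 = 7*174 + 17 = 1235.
  i=5: a_5=3, p_5 = 3*1526 + 215 = 4793, q_5 = 3*1235 + 174 = 3879.
  i=6: a_6=4, p_6 = 4*4793 + 1526 = 20698, q_6 = 4*3879 + 1235 = 16751.
  i=7: a_7=4, p_7 = 4*20698 + 4793 = 87585, q_7 = 4*16751 + 3879 = 70883.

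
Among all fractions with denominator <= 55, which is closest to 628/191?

Expand x = 628/191 as a continued fraction with the Euclidean algorithm:
  628 = 3*191 + 55, so a_0 = 3.
  191 = 3*55 + 26, so a_1 = 3.
  55 = 2*26 + 3, so a_2 = 2.
  26 = 8*3 + 2, so a_3 = 8.
  3 = 1*2 + 1, so a_4 = 1.
  2 = 2*1 + 0, so a_5 = 2.
so x = [3; 3, 2, 8, 1, 2].
Convergents (p_i = a_i*p_{i-1} + p_{i-2}, q_i = a_i*q_{i-1} + q_{i-2} with p_{-2}=0, p_{-1}=1, q_{-2}=1, q_{-1}=0), until the denominator exceeds 55:
  i=0: a_0=3, p_0 = 3*1 + 0 = 3, q_0 = 3*0 + 1 = 1.
  i=1: a_1=3, p_1 = 3*3 + 1 = 10, q_1 = 3*1 + 0 = 3.
  i=2: a_2=2, p_2 = 2*10 + 3 = 23, q_2 = 2*3 + 1 = 7.
  i=3: a_3=8, p_3 = 8*23 + 10 = 194, q_3 = 8*7 + 3 = 59.
q_3 = 59 > 55, so the last convergent with denominator <= 55 is p_2/q_2 = 23/7.
The closest fraction with denominator <= 55 is either p_2/q_2 or the intermediate fraction (k*p_2 + p_1)/(k*q_2 + q_1) with the largest k >= 1 whose denominator stays <= 55; these approach x as k grows, and every other convergent or intermediate fraction in range is farther away.
Largest k: floor((55 - q_1)/q_2) = floor((55 - 3)/7) = 7.
That gives (7*23 + 10)/(7*7 + 3) = 171/52.
Compare the errors: |x - 23/7| = |628*7 - 23*191|/(191*7) = 3/1337, and |x - 171/52| = |628*52 - 171*191|/(191*52) = 5/9932.
Cross-multiplying, 5*1337 = 6685 < 29796 = 3*9932, so 5/9932 is smaller: the intermediate fraction 171/52 is closer to x than 23/7.

171/52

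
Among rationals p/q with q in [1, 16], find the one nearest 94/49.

Expand x = 94/49 as a continued fraction with the Euclidean algorithm:
  94 = 1*49 + 45, so a_0 = 1.
  49 = 1*45 + 4, so a_1 = 1.
  45 = 11*4 + 1, so a_2 = 11.
  4 = 4*1 + 0, so a_3 = 4.
so x = [1; 1, 11, 4].
Convergents (p_i = a_i*p_{i-1} + p_{i-2}, q_i = a_i*q_{i-1} + q_{i-2} with p_{-2}=0, p_{-1}=1, q_{-2}=1, q_{-1}=0), until the denominator exceeds 16:
  i=0: a_0=1, p_0 = 1*1 + 0 = 1, q_0 = 1*0 + 1 = 1.
  i=1: a_1=1, p_1 = 1*1 + 1 = 2, q_1 = 1*1 + 0 = 1.
  i=2: a_2=11, p_2 = 11*2 + 1 = 23, q_2 = 11*1 + 1 = 12.
  i=3: a_3=4, p_3 = 4*23 + 2 = 94, q_3 = 4*12 + 1 = 49.
q_3 = 49 > 16, so the last convergent with denominator <= 16 is p_2/q_2 = 23/12.
The closest fraction with denominator <= 16 is either p_2/q_2 or the intermediate fraction (k*p_2 + p_1)/(k*q_2 + q_1) with the largest k >= 1 whose denominator stays <= 16; these approach x as k grows, and every other convergent or intermediate fraction in range is farther away.
Largest k: floor((16 - q_1)/q_2) = floor((16 - 1)/12) = 1.
That gives (1*23 + 2)/(1*12 + 1) = 25/13.
Compare the errors: |x - 23/12| = |94*12 - 23*49|/(49*12) = 1/588, and |x - 25/13| = |94*13 - 25*49|/(49*13) = 3/637.
Cross-multiplying, 1*637 = 637 < 1764 = 3*588, so 1/588 is smaller: the convergent 23/12 is closer to x than 25/13.

23/12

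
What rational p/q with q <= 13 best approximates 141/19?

Expand x = 141/19 as a continued fraction with the Euclidean algorithm:
  141 = 7*19 + 8, so a_0 = 7.
  19 = 2*8 + 3, so a_1 = 2.
  8 = 2*3 + 2, so a_2 = 2.
  3 = 1*2 + 1, so a_3 = 1.
  2 = 2*1 + 0, so a_4 = 2.
so x = [7; 2, 2, 1, 2].
Convergents (p_i = a_i*p_{i-1} + p_{i-2}, q_i = a_i*q_{i-1} + q_{i-2} with p_{-2}=0, p_{-1}=1, q_{-2}=1, q_{-1}=0), until the denominator exceeds 13:
  i=0: a_0=7, p_0 = 7*1 + 0 = 7, q_0 = 7*0 + 1 = 1.
  i=1: a_1=2, p_1 = 2*7 + 1 = 15, q_1 = 2*1 + 0 = 2.
  i=2: a_2=2, p_2 = 2*15 + 7 = 37, q_2 = 2*2 + 1 = 5.
  i=3: a_3=1, p_3 = 1*37 + 15 = 52, q_3 = 1*5 + 2 = 7.
  i=4: a_4=2, p_4 = 2*52 + 37 = 141, q_4 = 2*7 + 5 = 19.
q_4 = 19 > 13, so the last convergent with denominator <= 13 is p_3/q_3 = 52/7.
The closest fraction with denominator <= 13 is either p_3/q_3 or the intermediate fraction (k*p_3 + p_2)/(k*q_3 + q_2) with the largest k >= 1 whose denominator stays <= 13; these approach x as k grows, and every other convergent or intermediate fraction in range is farther away.
Largest k: floor((13 - q_2)/q_3) = floor((13 - 5)/7) = 1.
That gives (1*52 + 37)/(1*7 + 5) = 89/12.
Compare the errors: |x - 52/7| = |141*7 - 52*19|/(19*7) = 1/133, and |x - 89/12| = |141*12 - 89*19|/(19*12) = 1/228.
Cross-multiplying, 1*133 = 133 < 228 = 1*228, so 1/228 is smaller: the intermediate fraction 89/12 is closer to x than 52/7.

89/12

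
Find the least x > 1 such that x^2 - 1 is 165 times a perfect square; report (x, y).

(x, y) = (1079, 84)

First expand sqrt(165) as a continued fraction. With x_i = (sqrt(165) + m_i)/d_i and (m_0, d_0) = (0, 1): a_0 = floor(sqrt(165)) = 12, since 12^2 = 144 <= 165 < 169 = 13^2.
Iterate m_{i+1} = d_i*a_i - m_i, d_{i+1} = (165 - m_{i+1}^2)/d_i, a_{i+1} = floor((a_0 + m_{i+1})/d_{i+1}):
  m_1 = 1*12 - 0 = 12, d_1 = (165 - 12^2)/1 = 21/1 = 21, a_1 = floor((12 + 12)/21) = 1.
  m_2 = 21*1 - 12 = 9, d_2 = (165 - 9^2)/21 = 84/21 = 4, a_2 = floor((12 + 9)/4) = 5.
  m_3 = 4*5 - 9 = 11, d_3 = (165 - 11^2)/4 = 44/4 = 11, a_3 = floor((12 + 11)/11) = 2.
  m_4 = 11*2 - 11 = 11, d_4 = (165 - 11^2)/11 = 44/11 = 4, a_4 = floor((12 + 11)/4) = 5.
  m_5 = 4*5 - 11 = 9, d_5 = (165 - 9^2)/4 = 84/4 = 21, a_5 = floor((12 + 9)/21) = 1.
  m_6 = 21*1 - 9 = 12, d_6 = (165 - 12^2)/21 = 21/21 = 1, a_6 = floor((12 + 12)/1) = 24.
  m_7 = 1*24 - 12 = 12, d_7 = (165 - 12^2)/1 = 21/1 = 21: (m_7, d_7) = (m_1, d_1) = (12, 21), so from here the quotients repeat a_1, ..., a_6; the period length is 6.
So sqrt(165) = [12; (1, 5, 2, 5, 1, 24)] with period length k = 6.
k is even, so the fundamental solution of x^2 - 165y^2 = 1 is (p_{k-1}, q_{k-1}) = (p_5, q_5); compute convergents through index 5.
Convergents (p_i = a_i*p_{i-1} + p_{i-2}, q_i = a_i*q_{i-1} + q_{i-2} with p_{-2}=0, p_{-1}=1, q_{-2}=1, q_{-1}=0):
  i=0: a_0=12, p_0 = 12*1 + 0 = 12, q_0 = 12*0 + 1 = 1.
  i=1: a_1=1, p_1 = 1*12 + 1 = 13, q_1 = 1*1 + 0 = 1.
  i=2: a_2=5, p_2 = 5*13 + 12 = 77, q_2 = 5*1 + 1 = 6.
  i=3: a_3=2, p_3 = 2*77 + 13 = 167, q_3 = 2*6 + 1 = 13.
  i=4: a_4=5, p_4 = 5*167 + 77 = 912, q_4 = 5*13 + 6 = 71.
  i=5: a_5=1, p_5 = 1*912 + 167 = 1079, q_5 = 1*71 + 13 = 84.
Check: 1079^2 - 165*84^2 = 1164241 - 1164240 = 1, so (x, y) = (1079, 84) solves the equation, and by the theorem it is the least positive solution.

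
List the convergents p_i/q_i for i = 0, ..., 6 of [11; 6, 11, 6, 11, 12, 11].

11/1, 67/6, 748/67, 4555/408, 50853/4555, 614791/55068, 6813554/610303

Using the convergent recurrence p_i = a_i*p_{i-1} + p_{i-2}, q_i = a_i*q_{i-1} + q_{i-2} with p_{-2}=0, p_{-1}=1, q_{-2}=1, q_{-1}=0:
  i=0: a_0=11, p_0 = 11*1 + 0 = 11, q_0 = 11*0 + 1 = 1.
  i=1: a_1=6, p_1 = 6*11 + 1 = 67, q_1 = 6*1 + 0 = 6.
  i=2: a_2=11, p_2 = 11*67 + 11 = 748, q_2 = 11*6 + 1 = 67.
  i=3: a_3=6, p_3 = 6*748 + 67 = 4555, q_3 = 6*67 + 6 = 408.
  i=4: a_4=11, p_4 = 11*4555 + 748 = 50853, q_4 = 11*408 + 67 = 4555.
  i=5: a_5=12, p_5 = 12*50853 + 4555 = 614791, q_5 = 12*4555 + 408 = 55068.
  i=6: a_6=11, p_6 = 11*614791 + 50853 = 6813554, q_6 = 11*55068 + 4555 = 610303.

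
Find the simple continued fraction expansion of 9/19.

[0; 2, 9]

Run the Euclidean algorithm on 9 and 19; the successive quotients are the partial quotients a_0, a_1, ... (each step inverts the fractional part left over by the previous one):
  9 = 0*19 + 9, so a_0 = 0.
  19 = 2*9 + 1, so a_1 = 2.
  9 = 9*1 + 0, so a_2 = 9.
The remainder reaches 0 after 3 divisions, so the expansion has 3 partial quotients, read off in order.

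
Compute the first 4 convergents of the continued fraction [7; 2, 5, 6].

Using the convergent recurrence p_i = a_i*p_{i-1} + p_{i-2}, q_i = a_i*q_{i-1} + q_{i-2} with p_{-2}=0, p_{-1}=1, q_{-2}=1, q_{-1}=0:
  i=0: a_0=7, p_0 = 7*1 + 0 = 7, q_0 = 7*0 + 1 = 1.
  i=1: a_1=2, p_1 = 2*7 + 1 = 15, q_1 = 2*1 + 0 = 2.
  i=2: a_2=5, p_2 = 5*15 + 7 = 82, q_2 = 5*2 + 1 = 11.
  i=3: a_3=6, p_3 = 6*82 + 15 = 507, q_3 = 6*11 + 2 = 68.

7/1, 15/2, 82/11, 507/68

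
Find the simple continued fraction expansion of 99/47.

[2; 9, 2, 2]

Run the Euclidean algorithm on 99 and 47; the successive quotients are the partial quotients a_0, a_1, ... (each step inverts the fractional part left over by the previous one):
  99 = 2*47 + 5, so a_0 = 2.
  47 = 9*5 + 2, so a_1 = 9.
  5 = 2*2 + 1, so a_2 = 2.
  2 = 2*1 + 0, so a_3 = 2.
The remainder reaches 0 after 4 divisions, so the expansion has 4 partial quotients, read off in order.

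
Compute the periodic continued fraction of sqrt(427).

[20; (1, 1, 1, 40)]

Write x_i = (sqrt(427) + m_i)/d_i with (m_0, d_0) = (0, 1). a_0 = floor(sqrt(427)) = 20, since 20^2 = 400 <= 427 < 441 = 21^2.
Iterate m_{i+1} = d_i*a_i - m_i, d_{i+1} = (427 - m_{i+1}^2)/d_i, a_{i+1} = floor((a_0 + m_{i+1})/d_{i+1}):
  m_1 = 1*20 - 0 = 20, d_1 = (427 - 20^2)/1 = 27/1 = 27, a_1 = floor((20 + 20)/27) = 1.
  m_2 = 27*1 - 20 = 7, d_2 = (427 - 7^2)/27 = 378/27 = 14, a_2 = floor((20 + 7)/14) = 1.
  m_3 = 14*1 - 7 = 7, d_3 = (427 - 7^2)/14 = 378/14 = 27, a_3 = floor((20 + 7)/27) = 1.
  m_4 = 27*1 - 7 = 20, d_4 = (427 - 20^2)/27 = 27/27 = 1, a_4 = floor((20 + 20)/1) = 40.
  m_5 = 1*40 - 20 = 20, d_5 = (427 - 20^2)/1 = 27/1 = 27: (m_5, d_5) = (m_1, d_1) = (20, 27), so from here the quotients repeat a_1, ..., a_4; the period length is 4.
Hence the expansion of sqrt(427) is a_0 = 20 followed by the repeating block 1, 1, 1, 40 (period 4).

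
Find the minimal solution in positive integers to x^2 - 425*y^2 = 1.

(x, y) = (143649, 6968)

First expand sqrt(425) as a continued fraction. With x_i = (sqrt(425) + m_i)/d_i and (m_0, d_0) = (0, 1): a_0 = floor(sqrt(425)) = 20, since 20^2 = 400 <= 425 < 441 = 21^2.
Iterate m_{i+1} = d_i*a_i - m_i, d_{i+1} = (425 - m_{i+1}^2)/d_i, a_{i+1} = floor((a_0 + m_{i+1})/d_{i+1}):
  m_1 = 1*20 - 0 = 20, d_1 = (425 - 20^2)/1 = 25/1 = 25, a_1 = floor((20 + 20)/25) = 1.
  m_2 = 25*1 - 20 = 5, d_2 = (425 - 5^2)/25 = 400/25 = 16, a_2 = floor((20 + 5)/16) = 1.
  m_3 = 16*1 - 5 = 11, d_3 = (425 - 11^2)/16 = 304/16 = 19, a_3 = floor((20 + 11)/19) = 1.
  m_4 = 19*1 - 11 = 8, d_4 = (425 - 8^2)/19 = 361/19 = 19, a_4 = floor((20 + 8)/19) = 1.
  m_5 = 19*1 - 8 = 11, d_5 = (425 - 11^2)/19 = 304/19 = 16, a_5 = floor((20 + 11)/16) = 1.
  m_6 = 16*1 - 11 = 5, d_6 = (425 - 5^2)/16 = 400/16 = 25, a_6 = floor((20 + 5)/25) = 1.
  m_7 = 25*1 - 5 = 20, d_7 = (425 - 20^2)/25 = 25/25 = 1, a_7 = floor((20 + 20)/1) = 40.
  m_8 = 1*40 - 20 = 20, d_8 = (425 - 20^2)/1 = 25/1 = 25: (m_8, d_8) = (m_1, d_1) = (20, 25), so from here the quotients repeat a_1, ..., a_7; the period length is 7.
So sqrt(425) = [20; (1, 1, 1, 1, 1, 1, 40)] with period length k = 7.
k is odd, so (p_{k-1}, q_{k-1}) only solves x^2 - 425y^2 = -1 and the fundamental solution of x^2 - 425y^2 = 1 is (p_{2k-1}, q_{2k-1}) = (p_13, q_13); compute convergents through index 13, running through the period twice.
Convergents (p_i = a_i*p_{i-1} + p_{i-2}, q_i = a_i*q_{i-1} + q_{i-2} with p_{-2}=0, p_{-1}=1, q_{-2}=1, q_{-1}=0):
  i=0: a_0=20, p_0 = 20*1 + 0 = 20, q_0 = 20*0 + 1 = 1.
  i=1: a_1=1, p_1 = 1*20 + 1 = 21, q_1 = 1*1 + 0 = 1.
  i=2: a_2=1, p_2 = 1*21 + 20 = 41, q_2 = 1*1 + 1 = 2.
  i=3: a_3=1, p_3 = 1*41 + 21 = 62, q_3 = 1*2 + 1 = 3.
  i=4: a_4=1, p_4 = 1*62 + 41 = 103, q_4 = 1*3 + 2 = 5.
  i=5: a_5=1, p_5 = 1*103 + 62 = 165, q_5 = 1*5 + 3 = 8.
  i=6: a_6=1, p_6 = 1*165 + 103 = 268, q_6 = 1*8 + 5 = 13.
  i=7: a_7=40, p_7 = 40*268 + 165 = 10885, q_7 = 40*13 + 8 = 528.
  i=8: a_8=1, p_8 = 1*10885 + 268 = 11153, q_8 = 1*528 + 13 = 541.
  i=9: a_9=1, p_9 = 1*11153 + 10885 = 22038, q_9 = 1*541 + 528 = 1069.
  i=10: a_10=1, p_10 = 1*22038 + 11153 = 33191, q_10 = 1*1069 + 541 = 1610.
  i=11: a_11=1, p_11 = 1*33191 + 22038 = 55229, q_11 = 1*1610 + 1069 = 2679.
  i=12: a_12=1, p_12 = 1*55229 + 33191 = 88420, q_12 = 1*2679 + 1610 = 4289.
  i=13: a_13=1, p_13 = 1*88420 + 55229 = 143649, q_13 = 1*4289 + 2679 = 6968.
Indeed p_6^2 - 425*q_6^2 = 71824 - 71825 = -1, not +1.
Check: 143649^2 - 425*6968^2 = 20635035201 - 20635035200 = 1, so (x, y) = (143649, 6968) solves the equation, and by the theorem it is the least positive solution.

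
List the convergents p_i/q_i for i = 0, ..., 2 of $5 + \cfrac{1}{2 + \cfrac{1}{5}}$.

5/1, 11/2, 60/11

Using the convergent recurrence p_i = a_i*p_{i-1} + p_{i-2}, q_i = a_i*q_{i-1} + q_{i-2} with p_{-2}=0, p_{-1}=1, q_{-2}=1, q_{-1}=0:
  i=0: a_0=5, p_0 = 5*1 + 0 = 5, q_0 = 5*0 + 1 = 1.
  i=1: a_1=2, p_1 = 2*5 + 1 = 11, q_1 = 2*1 + 0 = 2.
  i=2: a_2=5, p_2 = 5*11 + 5 = 60, q_2 = 5*2 + 1 = 11.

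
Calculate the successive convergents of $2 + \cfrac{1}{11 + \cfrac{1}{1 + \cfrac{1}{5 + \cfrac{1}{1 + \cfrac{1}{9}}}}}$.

Using the convergent recurrence p_i = a_i*p_{i-1} + p_{i-2}, q_i = a_i*q_{i-1} + q_{i-2} with p_{-2}=0, p_{-1}=1, q_{-2}=1, q_{-1}=0:
  i=0: a_0=2, p_0 = 2*1 + 0 = 2, q_0 = 2*0 + 1 = 1.
  i=1: a_1=11, p_1 = 11*2 + 1 = 23, q_1 = 11*1 + 0 = 11.
  i=2: a_2=1, p_2 = 1*23 + 2 = 25, q_2 = 1*11 + 1 = 12.
  i=3: a_3=5, p_3 = 5*25 + 23 = 148, q_3 = 5*12 + 11 = 71.
  i=4: a_4=1, p_4 = 1*148 + 25 = 173, q_4 = 1*71 + 12 = 83.
  i=5: a_5=9, p_5 = 9*173 + 148 = 1705, q_5 = 9*83 + 71 = 818.

2/1, 23/11, 25/12, 148/71, 173/83, 1705/818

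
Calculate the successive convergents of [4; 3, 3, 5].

4/1, 13/3, 43/10, 228/53

Using the convergent recurrence p_i = a_i*p_{i-1} + p_{i-2}, q_i = a_i*q_{i-1} + q_{i-2} with p_{-2}=0, p_{-1}=1, q_{-2}=1, q_{-1}=0:
  i=0: a_0=4, p_0 = 4*1 + 0 = 4, q_0 = 4*0 + 1 = 1.
  i=1: a_1=3, p_1 = 3*4 + 1 = 13, q_1 = 3*1 + 0 = 3.
  i=2: a_2=3, p_2 = 3*13 + 4 = 43, q_2 = 3*3 + 1 = 10.
  i=3: a_3=5, p_3 = 5*43 + 13 = 228, q_3 = 5*10 + 3 = 53.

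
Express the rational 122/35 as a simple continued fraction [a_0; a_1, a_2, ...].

[3; 2, 17]

Run the Euclidean algorithm on 122 and 35; the successive quotients are the partial quotients a_0, a_1, ... (each step inverts the fractional part left over by the previous one):
  122 = 3*35 + 17, so a_0 = 3.
  35 = 2*17 + 1, so a_1 = 2.
  17 = 17*1 + 0, so a_2 = 17.
The remainder reaches 0 after 3 divisions, so the expansion has 3 partial quotients, read off in order.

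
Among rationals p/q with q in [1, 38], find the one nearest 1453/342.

Expand x = 1453/342 as a continued fraction with the Euclidean algorithm:
  1453 = 4*342 + 85, so a_0 = 4.
  342 = 4*85 + 2, so a_1 = 4.
  85 = 42*2 + 1, so a_2 = 42.
  2 = 2*1 + 0, so a_3 = 2.
so x = [4; 4, 42, 2].
Convergents (p_i = a_i*p_{i-1} + p_{i-2}, q_i = a_i*q_{i-1} + q_{i-2} with p_{-2}=0, p_{-1}=1, q_{-2}=1, q_{-1}=0), until the denominator exceeds 38:
  i=0: a_0=4, p_0 = 4*1 + 0 = 4, q_0 = 4*0 + 1 = 1.
  i=1: a_1=4, p_1 = 4*4 + 1 = 17, q_1 = 4*1 + 0 = 4.
  i=2: a_2=42, p_2 = 42*17 + 4 = 718, q_2 = 42*4 + 1 = 169.
q_2 = 169 > 38, so the last convergent with denominator <= 38 is p_1/q_1 = 17/4.
The closest fraction with denominator <= 38 is either p_1/q_1 or the intermediate fraction (k*p_1 + p_0)/(k*q_1 + q_0) with the largest k >= 1 whose denominator stays <= 38; these approach x as k grows, and every other convergent or intermediate fraction in range is farther away.
Largest k: floor((38 - q_0)/q_1) = floor((38 - 1)/4) = 9.
That gives (9*17 + 4)/(9*4 + 1) = 157/37.
Compare the errors: |x - 17/4| = |1453*4 - 17*342|/(342*4) = 2/1368, and |x - 157/37| = |1453*37 - 157*342|/(342*37) = 67/12654.
Cross-multiplying, 2*12654 = 25308 < 91656 = 67*1368, so 2/1368 is smaller: the convergent 17/4 is closer to x than 157/37.

17/4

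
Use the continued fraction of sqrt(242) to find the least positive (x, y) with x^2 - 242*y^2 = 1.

(x, y) = (19601, 1260)

First expand sqrt(242) as a continued fraction. With x_i = (sqrt(242) + m_i)/d_i and (m_0, d_0) = (0, 1): a_0 = floor(sqrt(242)) = 15, since 15^2 = 225 <= 242 < 256 = 16^2.
Iterate m_{i+1} = d_i*a_i - m_i, d_{i+1} = (242 - m_{i+1}^2)/d_i, a_{i+1} = floor((a_0 + m_{i+1})/d_{i+1}):
  m_1 = 1*15 - 0 = 15, d_1 = (242 - 15^2)/1 = 17/1 = 17, a_1 = floor((15 + 15)/17) = 1.
  m_2 = 17*1 - 15 = 2, d_2 = (242 - 2^2)/17 = 238/17 = 14, a_2 = floor((15 + 2)/14) = 1.
  m_3 = 14*1 - 2 = 12, d_3 = (242 - 12^2)/14 = 98/14 = 7, a_3 = floor((15 + 12)/7) = 3.
  m_4 = 7*3 - 12 = 9, d_4 = (242 - 9^2)/7 = 161/7 = 23, a_4 = floor((15 + 9)/23) = 1.
  m_5 = 23*1 - 9 = 14, d_5 = (242 - 14^2)/23 = 46/23 = 2, a_5 = floor((15 + 14)/2) = 14.
  m_6 = 2*14 - 14 = 14, d_6 = (242 - 14^2)/2 = 46/2 = 23, a_6 = floor((15 + 14)/23) = 1.
  m_7 = 23*1 - 14 = 9, d_7 = (242 - 9^2)/23 = 161/23 = 7, a_7 = floor((15 + 9)/7) = 3.
  m_8 = 7*3 - 9 = 12, d_8 = (242 - 12^2)/7 = 98/7 = 14, a_8 = floor((15 + 12)/14) = 1.
  m_9 = 14*1 - 12 = 2, d_9 = (242 - 2^2)/14 = 238/14 = 17, a_9 = floor((15 + 2)/17) = 1.
  m_10 = 17*1 - 2 = 15, d_10 = (242 - 15^2)/17 = 17/17 = 1, a_10 = floor((15 + 15)/1) = 30.
  m_11 = 1*30 - 15 = 15, d_11 = (242 - 15^2)/1 = 17/1 = 17: (m_11, d_11) = (m_1, d_1) = (15, 17), so from here the quotients repeat a_1, ..., a_10; the period length is 10.
So sqrt(242) = [15; (1, 1, 3, 1, 14, 1, 3, 1, 1, 30)] with period length k = 10.
k is even, so the fundamental solution of x^2 - 242y^2 = 1 is (p_{k-1}, q_{k-1}) = (p_9, q_9); compute convergents through index 9.
Convergents (p_i = a_i*p_{i-1} + p_{i-2}, q_i = a_i*q_{i-1} + q_{i-2} with p_{-2}=0, p_{-1}=1, q_{-2}=1, q_{-1}=0):
  i=0: a_0=15, p_0 = 15*1 + 0 = 15, q_0 = 15*0 + 1 = 1.
  i=1: a_1=1, p_1 = 1*15 + 1 = 16, q_1 = 1*1 + 0 = 1.
  i=2: a_2=1, p_2 = 1*16 + 15 = 31, q_2 = 1*1 + 1 = 2.
  i=3: a_3=3, p_3 = 3*31 + 16 = 109, q_3 = 3*2 + 1 = 7.
  i=4: a_4=1, p_4 = 1*109 + 31 = 140, q_4 = 1*7 + 2 = 9.
  i=5: a_5=14, p_5 = 14*140 + 109 = 2069, q_5 = 14*9 + 7 = 133.
  i=6: a_6=1, p_6 = 1*2069 + 140 = 2209, q_6 = 1*133 + 9 = 142.
  i=7: a_7=3, p_7 = 3*2209 + 2069 = 8696, q_7 = 3*142 + 133 = 559.
  i=8: a_8=1, p_8 = 1*8696 + 2209 = 10905, q_8 = 1*559 + 142 = 701.
  i=9: a_9=1, p_9 = 1*10905 + 8696 = 19601, q_9 = 1*701 + 559 = 1260.
Check: 19601^2 - 242*1260^2 = 384199201 - 384199200 = 1, so (x, y) = (19601, 1260) solves the equation, and by the theorem it is the least positive solution.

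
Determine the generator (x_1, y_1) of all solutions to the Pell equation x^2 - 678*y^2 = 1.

(x, y) = (677, 26)

First expand sqrt(678) as a continued fraction. With x_i = (sqrt(678) + m_i)/d_i and (m_0, d_0) = (0, 1): a_0 = floor(sqrt(678)) = 26, since 26^2 = 676 <= 678 < 729 = 27^2.
Iterate m_{i+1} = d_i*a_i - m_i, d_{i+1} = (678 - m_{i+1}^2)/d_i, a_{i+1} = floor((a_0 + m_{i+1})/d_{i+1}):
  m_1 = 1*26 - 0 = 26, d_1 = (678 - 26^2)/1 = 2/1 = 2, a_1 = floor((26 + 26)/2) = 26.
  m_2 = 2*26 - 26 = 26, d_2 = (678 - 26^2)/2 = 2/2 = 1, a_2 = floor((26 + 26)/1) = 52.
  m_3 = 1*52 - 26 = 26, d_3 = (678 - 26^2)/1 = 2/1 = 2: (m_3, d_3) = (m_1, d_1) = (26, 2), so from here the quotients repeat a_1, a_2; the period length is 2.
So sqrt(678) = [26; (26, 52)] with period length k = 2.
k is even, so the fundamental solution of x^2 - 678y^2 = 1 is (p_{k-1}, q_{k-1}) = (p_1, q_1); compute convergents through index 1.
Convergents (p_i = a_i*p_{i-1} + p_{i-2}, q_i = a_i*q_{i-1} + q_{i-2} with p_{-2}=0, p_{-1}=1, q_{-2}=1, q_{-1}=0):
  i=0: a_0=26, p_0 = 26*1 + 0 = 26, q_0 = 26*0 + 1 = 1.
  i=1: a_1=26, p_1 = 26*26 + 1 = 677, q_1 = 26*1 + 0 = 26.
Check: 677^2 - 678*26^2 = 458329 - 458328 = 1, so (x, y) = (677, 26) solves the equation, and by the theorem it is the least positive solution.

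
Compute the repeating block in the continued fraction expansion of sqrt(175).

[13; (4, 2, 1, 2, 4, 26)]

Write x_i = (sqrt(175) + m_i)/d_i with (m_0, d_0) = (0, 1). a_0 = floor(sqrt(175)) = 13, since 13^2 = 169 <= 175 < 196 = 14^2.
Iterate m_{i+1} = d_i*a_i - m_i, d_{i+1} = (175 - m_{i+1}^2)/d_i, a_{i+1} = floor((a_0 + m_{i+1})/d_{i+1}):
  m_1 = 1*13 - 0 = 13, d_1 = (175 - 13^2)/1 = 6/1 = 6, a_1 = floor((13 + 13)/6) = 4.
  m_2 = 6*4 - 13 = 11, d_2 = (175 - 11^2)/6 = 54/6 = 9, a_2 = floor((13 + 11)/9) = 2.
  m_3 = 9*2 - 11 = 7, d_3 = (175 - 7^2)/9 = 126/9 = 14, a_3 = floor((13 + 7)/14) = 1.
  m_4 = 14*1 - 7 = 7, d_4 = (175 - 7^2)/14 = 126/14 = 9, a_4 = floor((13 + 7)/9) = 2.
  m_5 = 9*2 - 7 = 11, d_5 = (175 - 11^2)/9 = 54/9 = 6, a_5 = floor((13 + 11)/6) = 4.
  m_6 = 6*4 - 11 = 13, d_6 = (175 - 13^2)/6 = 6/6 = 1, a_6 = floor((13 + 13)/1) = 26.
  m_7 = 1*26 - 13 = 13, d_7 = (175 - 13^2)/1 = 6/1 = 6: (m_7, d_7) = (m_1, d_1) = (13, 6), so from here the quotients repeat a_1, ..., a_6; the period length is 6.
Hence the expansion of sqrt(175) is a_0 = 13 followed by the repeating block 4, 2, 1, 2, 4, 26 (period 6).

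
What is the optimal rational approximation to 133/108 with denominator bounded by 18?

Expand x = 133/108 as a continued fraction with the Euclidean algorithm:
  133 = 1*108 + 25, so a_0 = 1.
  108 = 4*25 + 8, so a_1 = 4.
  25 = 3*8 + 1, so a_2 = 3.
  8 = 8*1 + 0, so a_3 = 8.
so x = [1; 4, 3, 8].
Convergents (p_i = a_i*p_{i-1} + p_{i-2}, q_i = a_i*q_{i-1} + q_{i-2} with p_{-2}=0, p_{-1}=1, q_{-2}=1, q_{-1}=0), until the denominator exceeds 18:
  i=0: a_0=1, p_0 = 1*1 + 0 = 1, q_0 = 1*0 + 1 = 1.
  i=1: a_1=4, p_1 = 4*1 + 1 = 5, q_1 = 4*1 + 0 = 4.
  i=2: a_2=3, p_2 = 3*5 + 1 = 16, q_2 = 3*4 + 1 = 13.
  i=3: a_3=8, p_3 = 8*16 + 5 = 133, q_3 = 8*13 + 4 = 108.
q_3 = 108 > 18, so the last convergent with denominator <= 18 is p_2/q_2 = 16/13.
The closest fraction with denominator <= 18 is either p_2/q_2 or the intermediate fraction (k*p_2 + p_1)/(k*q_2 + q_1) with the largest k >= 1 whose denominator stays <= 18; these approach x as k grows, and every other convergent or intermediate fraction in range is farther away.
Largest k: floor((18 - q_1)/q_2) = floor((18 - 4)/13) = 1.
That gives (1*16 + 5)/(1*13 + 4) = 21/17.
Compare the errors: |x - 16/13| = |133*13 - 16*108|/(108*13) = 1/1404, and |x - 21/17| = |133*17 - 21*108|/(108*17) = 7/1836.
Cross-multiplying, 1*1836 = 1836 < 9828 = 7*1404, so 1/1404 is smaller: the convergent 16/13 is closer to x than 21/17.

16/13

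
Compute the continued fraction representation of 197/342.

Run the Euclidean algorithm on 197 and 342; the successive quotients are the partial quotients a_0, a_1, ... (each step inverts the fractional part left over by the previous one):
  197 = 0*342 + 197, so a_0 = 0.
  342 = 1*197 + 145, so a_1 = 1.
  197 = 1*145 + 52, so a_2 = 1.
  145 = 2*52 + 41, so a_3 = 2.
  52 = 1*41 + 11, so a_4 = 1.
  41 = 3*11 + 8, so a_5 = 3.
  11 = 1*8 + 3, so a_6 = 1.
  8 = 2*3 + 2, so a_7 = 2.
  3 = 1*2 + 1, so a_8 = 1.
  2 = 2*1 + 0, so a_9 = 2.
The remainder reaches 0 after 10 divisions, so the expansion has 10 partial quotients, read off in order.

[0; 1, 1, 2, 1, 3, 1, 2, 1, 2]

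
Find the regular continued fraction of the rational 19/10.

Run the Euclidean algorithm on 19 and 10; the successive quotients are the partial quotients a_0, a_1, ... (each step inverts the fractional part left over by the previous one):
  19 = 1*10 + 9, so a_0 = 1.
  10 = 1*9 + 1, so a_1 = 1.
  9 = 9*1 + 0, so a_2 = 9.
The remainder reaches 0 after 3 divisions, so the expansion has 3 partial quotients, read off in order.

[1; 1, 9]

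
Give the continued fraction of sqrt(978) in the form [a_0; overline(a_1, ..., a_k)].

[31; overline(3, 1, 1, 1, 30, 1, 1, 1, 3, 62)]

Write x_i = (sqrt(978) + m_i)/d_i with (m_0, d_0) = (0, 1). a_0 = floor(sqrt(978)) = 31, since 31^2 = 961 <= 978 < 1024 = 32^2.
Iterate m_{i+1} = d_i*a_i - m_i, d_{i+1} = (978 - m_{i+1}^2)/d_i, a_{i+1} = floor((a_0 + m_{i+1})/d_{i+1}):
  m_1 = 1*31 - 0 = 31, d_1 = (978 - 31^2)/1 = 17/1 = 17, a_1 = floor((31 + 31)/17) = 3.
  m_2 = 17*3 - 31 = 20, d_2 = (978 - 20^2)/17 = 578/17 = 34, a_2 = floor((31 + 20)/34) = 1.
  m_3 = 34*1 - 20 = 14, d_3 = (978 - 14^2)/34 = 782/34 = 23, a_3 = floor((31 + 14)/23) = 1.
  m_4 = 23*1 - 14 = 9, d_4 = (978 - 9^2)/23 = 897/23 = 39, a_4 = floor((31 + 9)/39) = 1.
  m_5 = 39*1 - 9 = 30, d_5 = (978 - 30^2)/39 = 78/39 = 2, a_5 = floor((31 + 30)/2) = 30.
  m_6 = 2*30 - 30 = 30, d_6 = (978 - 30^2)/2 = 78/2 = 39, a_6 = floor((31 + 30)/39) = 1.
  m_7 = 39*1 - 30 = 9, d_7 = (978 - 9^2)/39 = 897/39 = 23, a_7 = floor((31 + 9)/23) = 1.
  m_8 = 23*1 - 9 = 14, d_8 = (978 - 14^2)/23 = 782/23 = 34, a_8 = floor((31 + 14)/34) = 1.
  m_9 = 34*1 - 14 = 20, d_9 = (978 - 20^2)/34 = 578/34 = 17, a_9 = floor((31 + 20)/17) = 3.
  m_10 = 17*3 - 20 = 31, d_10 = (978 - 31^2)/17 = 17/17 = 1, a_10 = floor((31 + 31)/1) = 62.
  m_11 = 1*62 - 31 = 31, d_11 = (978 - 31^2)/1 = 17/1 = 17: (m_11, d_11) = (m_1, d_1) = (31, 17), so from here the quotients repeat a_1, ..., a_10; the period length is 10.
Hence the expansion of sqrt(978) is a_0 = 31 followed by the repeating block 3, 1, 1, 1, 30, 1, 1, 1, 3, 62 (period 10).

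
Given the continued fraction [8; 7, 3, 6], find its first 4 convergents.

8/1, 57/7, 179/22, 1131/139

Using the convergent recurrence p_i = a_i*p_{i-1} + p_{i-2}, q_i = a_i*q_{i-1} + q_{i-2} with p_{-2}=0, p_{-1}=1, q_{-2}=1, q_{-1}=0:
  i=0: a_0=8, p_0 = 8*1 + 0 = 8, q_0 = 8*0 + 1 = 1.
  i=1: a_1=7, p_1 = 7*8 + 1 = 57, q_1 = 7*1 + 0 = 7.
  i=2: a_2=3, p_2 = 3*57 + 8 = 179, q_2 = 3*7 + 1 = 22.
  i=3: a_3=6, p_3 = 6*179 + 57 = 1131, q_3 = 6*22 + 7 = 139.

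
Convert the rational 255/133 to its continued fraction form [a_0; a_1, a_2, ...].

Run the Euclidean algorithm on 255 and 133; the successive quotients are the partial quotients a_0, a_1, ... (each step inverts the fractional part left over by the previous one):
  255 = 1*133 + 122, so a_0 = 1.
  133 = 1*122 + 11, so a_1 = 1.
  122 = 11*11 + 1, so a_2 = 11.
  11 = 11*1 + 0, so a_3 = 11.
The remainder reaches 0 after 4 divisions, so the expansion has 4 partial quotients, read off in order.

[1; 1, 11, 11]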